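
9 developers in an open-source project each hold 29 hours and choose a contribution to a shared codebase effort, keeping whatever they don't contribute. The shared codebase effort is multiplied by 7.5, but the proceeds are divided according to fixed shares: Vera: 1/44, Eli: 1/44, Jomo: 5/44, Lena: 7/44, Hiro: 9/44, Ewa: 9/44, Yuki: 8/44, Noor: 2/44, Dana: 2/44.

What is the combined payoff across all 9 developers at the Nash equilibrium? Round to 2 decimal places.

Player j's private return per contributed unit is 7.5 × (j's share). Contributing is weakly dominant for j when that share is at least 1/7.5 = 0.1333, and contributing 0 is dominant otherwise.
The shares above 0.1333 belong to Lena, Hiro, Ewa and Yuki, contributing 29 each; the remaining 5 contribute 0. Total contributed: 116.
The shared codebase effort pays out 7.5 × 116 = 870.00 in total (split across the unequal shares, but the aggregate is all that matters for the group sum).
The 5 free-riders keep 29 each, adding 145. Group total = 145 + 870.00 = 1015.00.

1015.00 hours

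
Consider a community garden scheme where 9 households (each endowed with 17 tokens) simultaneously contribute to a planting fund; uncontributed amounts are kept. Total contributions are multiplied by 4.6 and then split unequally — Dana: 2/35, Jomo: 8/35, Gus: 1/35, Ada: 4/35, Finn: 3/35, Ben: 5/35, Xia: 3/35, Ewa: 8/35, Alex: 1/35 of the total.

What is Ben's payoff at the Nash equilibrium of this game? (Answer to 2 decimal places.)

For player j, contributing a unit is worthwhile iff 4.6 × (j's share) ≥ 1, i.e. iff j's share is at least 0.2174.
Jomo and Ewa clear that bar, contributing 17 each; the remaining 7 contribute 0. Total contributed: 34.
Ben keeps 17 and receives 4.6 × 34 × 5/35 = 22.34 from the planting fund, for a payoff of 39.34.

39.34 tokens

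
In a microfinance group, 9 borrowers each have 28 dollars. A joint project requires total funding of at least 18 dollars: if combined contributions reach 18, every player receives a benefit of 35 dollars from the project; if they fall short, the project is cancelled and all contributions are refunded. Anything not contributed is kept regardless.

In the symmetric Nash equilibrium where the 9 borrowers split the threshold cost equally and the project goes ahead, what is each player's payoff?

61 dollars

Equal share of the threshold: 18/9 = 2.
At this profile no one gains by cutting their contribution: any cut drops the total below 18, the project is cancelled, contributions are refunded, and the deviator ends with 28, which is less than 28 − 2 + 35 = 61. Contributing more than 2 just wastes the excess. So contributing exactly 2 is a best response.
Each player's payoff: 28 − 2 + 35 = 61.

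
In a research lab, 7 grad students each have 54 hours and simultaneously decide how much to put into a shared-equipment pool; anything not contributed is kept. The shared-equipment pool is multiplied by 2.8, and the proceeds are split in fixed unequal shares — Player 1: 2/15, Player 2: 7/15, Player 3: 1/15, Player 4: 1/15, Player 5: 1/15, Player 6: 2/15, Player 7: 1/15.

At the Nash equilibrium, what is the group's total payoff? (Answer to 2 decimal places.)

A player with share s gets back 2.8·s per unit contributed, so full contribution is dominant for anyone with s > 1/2.8 = 0.3571 and zero contribution is dominant for anyone below.
Only Player 2 (7/15) clears that bar, contributing 54; the remaining 6 contribute 0. Total contributed: 54.
The shared-equipment pool pays out 2.8 × 54 = 151.20 in total (split across the unequal shares, but the aggregate is all that matters for the group sum).
The 6 free-riders keep 54 each, adding 324. Group total = 324 + 151.20 = 475.20.

475.20 hours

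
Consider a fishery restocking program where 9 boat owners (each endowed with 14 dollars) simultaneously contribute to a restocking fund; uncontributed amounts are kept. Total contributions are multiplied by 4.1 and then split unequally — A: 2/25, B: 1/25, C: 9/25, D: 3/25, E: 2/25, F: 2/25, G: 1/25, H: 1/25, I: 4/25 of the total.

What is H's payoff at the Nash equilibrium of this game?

For player j, contributing a unit is worthwhile iff 4.1 × (j's share) ≥ 1, i.e. iff j's share is at least 0.2439.
Only C (9/25) clears that bar, contributing 14; the remaining 8 contribute 0. Total contributed: 14.
H keeps 14 and receives 4.1 × 14 × 1/25 = 2.30 from the restocking fund, for a payoff of 16.30.

16.30 dollars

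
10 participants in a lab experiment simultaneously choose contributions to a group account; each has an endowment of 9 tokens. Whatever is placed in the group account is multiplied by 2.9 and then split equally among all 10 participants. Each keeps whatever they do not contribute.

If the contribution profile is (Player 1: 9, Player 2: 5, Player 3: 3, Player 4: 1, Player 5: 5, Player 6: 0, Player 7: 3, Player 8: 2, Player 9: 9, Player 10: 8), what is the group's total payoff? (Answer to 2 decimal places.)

175.50 tokens

Total contributed: 9 + 5 + 3 + 1 + 5 + 0 + 3 + 2 + 9 + 8 = 45; total kept: 10 × 9 − 45 = 45.
The group account pays out 2.9 × 45 = 130.50 in aggregate.
Group total = 45 + 130.50 = 175.50.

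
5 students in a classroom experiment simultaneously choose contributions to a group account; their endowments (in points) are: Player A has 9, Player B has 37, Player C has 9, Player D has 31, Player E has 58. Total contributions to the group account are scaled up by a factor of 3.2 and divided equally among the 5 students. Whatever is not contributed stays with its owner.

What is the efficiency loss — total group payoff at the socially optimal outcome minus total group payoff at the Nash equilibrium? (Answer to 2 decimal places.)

316.80 points

The private return per contributed unit is 3.2/5 = 0.6400 < 1 for every player regardless of endowment, so the Nash equilibrium is zero contribution and the group total is Σ E_j = 9 + 37 + 9 + 31 + 58 = 144.
Each contributed unit returns 3.200 to the group, so the social optimum is full contribution by everyone: group total = 3.200 × 144 = 460.80.
Efficiency loss = (3.200 − 1) × 144 = 316.80.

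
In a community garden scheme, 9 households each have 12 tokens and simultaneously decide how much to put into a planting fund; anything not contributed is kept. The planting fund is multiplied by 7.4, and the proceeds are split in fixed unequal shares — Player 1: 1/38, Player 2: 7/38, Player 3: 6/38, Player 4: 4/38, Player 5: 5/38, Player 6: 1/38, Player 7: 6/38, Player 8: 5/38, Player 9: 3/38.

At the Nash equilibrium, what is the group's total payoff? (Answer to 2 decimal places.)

A player with share s gets back 7.4·s per unit contributed, so full contribution is dominant for anyone with s > 1/7.4 = 0.1351 and zero contribution is dominant for anyone below.
Player 2, Player 3 and Player 7 are above the threshold, contributing 12 each; the remaining 6 contribute 0. Total contributed: 36.
The planting fund pays out 7.4 × 36 = 266.40 in total (split across the unequal shares, but the aggregate is all that matters for the group sum).
The 6 free-riders keep 12 each, adding 72. Group total = 72 + 266.40 = 338.40.

338.40 tokens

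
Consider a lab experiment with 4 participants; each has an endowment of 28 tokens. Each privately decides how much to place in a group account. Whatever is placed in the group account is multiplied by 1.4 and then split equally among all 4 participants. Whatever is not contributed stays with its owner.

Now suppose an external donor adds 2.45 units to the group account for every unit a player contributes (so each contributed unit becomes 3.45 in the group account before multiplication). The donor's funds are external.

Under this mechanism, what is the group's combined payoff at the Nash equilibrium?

540.96 tokens

With the mechanism, a contributed unit returns 1.4 × 3.45 / 4 = 1.2075 per unit of net cost to the contributor — now above 1 — so contributing fully is weakly dominant for every player.
So the Nash equilibrium is full contribution by all 4; the group earns 1.4 × 3.45 × 112 = 540.96.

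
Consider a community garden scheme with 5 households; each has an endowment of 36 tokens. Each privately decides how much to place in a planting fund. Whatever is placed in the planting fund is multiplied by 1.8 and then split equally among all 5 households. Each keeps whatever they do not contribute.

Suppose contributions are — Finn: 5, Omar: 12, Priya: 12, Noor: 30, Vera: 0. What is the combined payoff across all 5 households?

Total contributed: 5 + 12 + 12 + 30 + 0 = 59; total kept: 5 × 36 − 59 = 121.
The planting fund pays out 1.8 × 59 = 106.20 in aggregate.
Group total = 121 + 106.20 = 227.20.

227.20 tokens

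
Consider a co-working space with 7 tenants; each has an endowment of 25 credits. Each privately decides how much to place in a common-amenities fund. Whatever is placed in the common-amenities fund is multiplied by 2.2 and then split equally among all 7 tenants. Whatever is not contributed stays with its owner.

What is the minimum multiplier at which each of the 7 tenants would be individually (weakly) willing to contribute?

A contributed unit returns (multiplier)/7 to its contributor.
This reaches 1 exactly when the multiplier is 7.

7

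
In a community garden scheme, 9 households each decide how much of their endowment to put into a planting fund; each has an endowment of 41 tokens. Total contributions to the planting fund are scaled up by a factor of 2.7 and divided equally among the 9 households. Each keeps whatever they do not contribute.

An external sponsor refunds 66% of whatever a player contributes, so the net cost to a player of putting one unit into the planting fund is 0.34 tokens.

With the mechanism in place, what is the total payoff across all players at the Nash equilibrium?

369.00 tokens

Even with the mechanism, each unit contributed returns only (2.7/9) / 0.34 = 0.8824 per unit of net cost, so contributing nothing is still dominant.
At the Nash equilibrium no one contributes; group total payoff = 9 × 41 = 369.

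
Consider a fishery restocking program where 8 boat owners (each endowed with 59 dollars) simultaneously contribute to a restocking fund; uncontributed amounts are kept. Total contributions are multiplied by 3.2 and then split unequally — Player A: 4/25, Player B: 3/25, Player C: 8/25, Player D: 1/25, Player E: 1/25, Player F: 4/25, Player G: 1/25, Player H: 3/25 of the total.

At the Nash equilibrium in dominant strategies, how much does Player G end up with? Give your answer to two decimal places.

66.55 dollars

Each unit j contributes comes back to j as 3.2 × (j's share), so j prefers to contribute only if that share exceeds 1/3.2 = 0.3125; otherwise keeping the unit dominates.
The only share above 0.3125 is Player C's 8/25, contributing 59; the remaining 7 contribute 0. Total contributed: 59.
Player G keeps 59 and receives 3.2 × 59 × 1/25 = 7.55 from the restocking fund, for a payoff of 66.55.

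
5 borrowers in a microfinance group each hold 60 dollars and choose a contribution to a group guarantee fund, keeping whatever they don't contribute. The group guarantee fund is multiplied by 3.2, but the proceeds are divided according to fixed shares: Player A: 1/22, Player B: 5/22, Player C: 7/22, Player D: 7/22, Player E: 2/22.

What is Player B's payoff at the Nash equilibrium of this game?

Player j's private return per contributed unit is 3.2 × (j's share). Contributing is weakly dominant for j when that share is at least 1/3.2 = 0.3125, and contributing 0 is dominant otherwise.
Player C and Player D clear that bar, contributing 60 each; the remaining 3 contribute 0. Total contributed: 120.
Player B keeps 60 and receives 3.2 × 120 × 5/22 = 87.27 from the group guarantee fund, for a payoff of 147.27.

147.27 dollars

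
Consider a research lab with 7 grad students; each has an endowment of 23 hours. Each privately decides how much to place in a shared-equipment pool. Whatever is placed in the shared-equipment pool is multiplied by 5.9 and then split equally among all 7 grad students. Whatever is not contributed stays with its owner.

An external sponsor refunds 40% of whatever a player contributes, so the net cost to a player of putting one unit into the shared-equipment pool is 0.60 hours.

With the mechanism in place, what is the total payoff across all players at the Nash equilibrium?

With the mechanism, a contributed unit returns (5.9/7) / 0.60 = 1.4048 per unit of net cost to the contributor — now above 1 — so contributing fully is weakly dominant for every player.
At the Nash equilibrium everyone contributes 23. Group total payoff = 7 × (23 × 0.40 + 5.9 × 23) = 1014.30.

1014.30 hours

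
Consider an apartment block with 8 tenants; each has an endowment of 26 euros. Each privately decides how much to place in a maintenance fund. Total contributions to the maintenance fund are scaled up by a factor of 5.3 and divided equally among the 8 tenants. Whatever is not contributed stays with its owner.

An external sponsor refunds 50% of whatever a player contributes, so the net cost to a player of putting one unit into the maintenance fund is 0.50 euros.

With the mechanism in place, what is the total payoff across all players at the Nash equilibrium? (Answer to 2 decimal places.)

1206.40 euros

With the mechanism, a contributed unit returns (5.3/8) / 0.50 = 1.3250 per unit of net cost to the contributor — now above 1 — so contributing fully is weakly dominant for every player.
So the Nash equilibrium is full contribution by all 8; the group earns 8 × (26 × 0.50 + 5.3 × 26) = 1206.40.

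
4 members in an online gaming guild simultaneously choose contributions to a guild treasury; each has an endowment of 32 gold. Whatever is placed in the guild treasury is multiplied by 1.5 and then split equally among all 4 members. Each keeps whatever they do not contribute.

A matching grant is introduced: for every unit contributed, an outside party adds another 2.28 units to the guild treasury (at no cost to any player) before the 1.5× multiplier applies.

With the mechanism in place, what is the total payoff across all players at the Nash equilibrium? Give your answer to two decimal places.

629.76 gold

With the mechanism, a contributed unit returns 1.5 × 3.28 / 4 = 1.2300 per unit of net cost to the contributor — now above 1 — so contributing fully is weakly dominant for every player.
So the Nash equilibrium is full contribution by all 4; the group earns 1.5 × 3.28 × 128 = 629.76.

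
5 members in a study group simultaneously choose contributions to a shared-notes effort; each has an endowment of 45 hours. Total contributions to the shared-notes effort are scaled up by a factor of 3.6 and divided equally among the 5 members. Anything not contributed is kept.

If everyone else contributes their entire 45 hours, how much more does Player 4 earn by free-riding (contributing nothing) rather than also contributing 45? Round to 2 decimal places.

12.60 hours

Switching from a contribution of 45 to 0 lets Player 4 keep an extra 45 hours, but lowers the shared-notes effort by 45, which costs Player 4 their own share of that drop: 3.6/5 × 45 = 32.40.
Net gain = 45 − 32.40 = 12.60. The private return per contributed unit (0.7200) is below 1, so free-riding is indeed the best response regardless of what the others do.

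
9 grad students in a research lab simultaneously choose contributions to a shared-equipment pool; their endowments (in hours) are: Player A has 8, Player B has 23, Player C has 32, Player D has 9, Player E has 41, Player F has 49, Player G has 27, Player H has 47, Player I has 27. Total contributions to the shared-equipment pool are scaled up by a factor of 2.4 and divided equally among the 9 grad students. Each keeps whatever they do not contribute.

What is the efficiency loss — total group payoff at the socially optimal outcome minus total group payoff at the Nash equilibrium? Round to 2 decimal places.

The private return per contributed unit is 2.4/9 = 0.2667 < 1 for every player regardless of endowment, so the Nash equilibrium is zero contribution and the group total is Σ E_j = 8 + 23 + 32 + 9 + 41 + 49 + 27 + 47 + 27 = 263.
Each contributed unit returns 2.400 to the group, so the social optimum is full contribution by everyone: group total = 2.400 × 263 = 631.20.
Efficiency loss = (2.400 − 1) × 263 = 368.20.

368.20 hours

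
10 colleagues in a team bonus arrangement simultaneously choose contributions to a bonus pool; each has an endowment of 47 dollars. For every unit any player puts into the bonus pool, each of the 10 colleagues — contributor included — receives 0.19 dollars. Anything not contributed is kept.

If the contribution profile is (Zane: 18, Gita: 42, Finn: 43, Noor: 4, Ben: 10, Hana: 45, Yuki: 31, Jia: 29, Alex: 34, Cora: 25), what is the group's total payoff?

722.90 dollars

Total contributed: 18 + 42 + 43 + 4 + 10 + 45 + 31 + 29 + 34 + 25 = 281; total kept: 10 × 47 − 281 = 189.
The bonus pool pays out 0.19 × 10 × 281 = 533.90 in aggregate.
Group total = 189 + 533.90 = 722.90.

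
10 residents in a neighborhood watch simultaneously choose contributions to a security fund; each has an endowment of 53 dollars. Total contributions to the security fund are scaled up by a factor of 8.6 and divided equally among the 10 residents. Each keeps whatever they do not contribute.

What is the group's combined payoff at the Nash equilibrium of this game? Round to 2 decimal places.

530.00 dollars

Each contributed unit returns 8.6/10 = 0.8600 to its contributor — below 1 — so contributing 0 is dominant for every player. At the Nash equilibrium everyone keeps their 53, and the group total is 10 × 53 = 530.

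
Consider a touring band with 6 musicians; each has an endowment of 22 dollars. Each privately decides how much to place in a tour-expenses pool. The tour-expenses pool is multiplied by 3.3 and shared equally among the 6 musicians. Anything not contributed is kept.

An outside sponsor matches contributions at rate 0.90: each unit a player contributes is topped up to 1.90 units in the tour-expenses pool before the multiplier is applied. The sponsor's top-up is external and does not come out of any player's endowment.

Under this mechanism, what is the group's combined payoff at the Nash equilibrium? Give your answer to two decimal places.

With the mechanism, a contributed unit returns 3.3 × 1.90 / 6 = 1.0450 per unit of net cost to the contributor — now above 1 — so contributing fully is weakly dominant for every player.
So the Nash equilibrium is full contribution by all 6; the group earns 3.3 × 1.90 × 132 = 827.64.

827.64 dollars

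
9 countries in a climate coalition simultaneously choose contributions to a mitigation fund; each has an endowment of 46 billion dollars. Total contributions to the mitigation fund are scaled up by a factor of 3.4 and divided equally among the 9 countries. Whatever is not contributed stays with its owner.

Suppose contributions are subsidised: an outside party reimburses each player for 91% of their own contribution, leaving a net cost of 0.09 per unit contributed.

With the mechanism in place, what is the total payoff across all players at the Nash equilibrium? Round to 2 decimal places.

1784.34 billion dollars

The effective private return per unit is now (3.4/9) / 0.09 = 4.1975 > 1, so every player's dominant strategy flips to full contribution.
So the Nash equilibrium is full contribution by all 9; the group earns 9 × (46 × 0.91 + 3.4 × 46) = 1784.34.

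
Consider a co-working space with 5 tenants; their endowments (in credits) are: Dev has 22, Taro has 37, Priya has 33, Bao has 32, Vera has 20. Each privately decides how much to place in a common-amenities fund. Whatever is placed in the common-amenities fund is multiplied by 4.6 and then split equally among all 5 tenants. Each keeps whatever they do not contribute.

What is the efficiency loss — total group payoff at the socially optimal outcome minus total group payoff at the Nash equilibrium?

The private return per contributed unit is 4.6/5 = 0.9200 < 1 for every player regardless of endowment, so the Nash equilibrium is zero contribution and the group total is Σ E_j = 22 + 37 + 33 + 32 + 20 = 144.
Each contributed unit returns 4.600 to the group, so the social optimum is full contribution by everyone: group total = 4.600 × 144 = 662.40.
Efficiency loss = (4.600 − 1) × 144 = 518.40.

518.40 credits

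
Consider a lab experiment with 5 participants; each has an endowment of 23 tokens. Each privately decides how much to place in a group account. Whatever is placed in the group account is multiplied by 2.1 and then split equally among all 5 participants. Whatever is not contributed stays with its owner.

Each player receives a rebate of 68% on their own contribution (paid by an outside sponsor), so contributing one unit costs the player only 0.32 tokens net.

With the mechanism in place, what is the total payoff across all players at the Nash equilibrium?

The effective private return per unit is now (2.1/5) / 0.32 = 1.3125 > 1, so every player's dominant strategy flips to full contribution.
So the Nash equilibrium is full contribution by all 5; the group earns 5 × (23 × 0.68 + 2.1 × 23) = 319.70.

319.70 tokens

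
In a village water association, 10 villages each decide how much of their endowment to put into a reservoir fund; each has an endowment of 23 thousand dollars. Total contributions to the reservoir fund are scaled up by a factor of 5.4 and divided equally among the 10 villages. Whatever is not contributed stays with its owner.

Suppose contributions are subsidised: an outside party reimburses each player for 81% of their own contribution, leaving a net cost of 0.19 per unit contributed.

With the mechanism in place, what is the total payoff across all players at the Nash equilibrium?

1428.30 thousand dollars

The effective private return per unit is now (5.4/10) / 0.19 = 2.8421 > 1, so every player's dominant strategy flips to full contribution.
So the Nash equilibrium is full contribution by all 10; the group earns 10 × (23 × 0.81 + 5.4 × 23) = 1428.30.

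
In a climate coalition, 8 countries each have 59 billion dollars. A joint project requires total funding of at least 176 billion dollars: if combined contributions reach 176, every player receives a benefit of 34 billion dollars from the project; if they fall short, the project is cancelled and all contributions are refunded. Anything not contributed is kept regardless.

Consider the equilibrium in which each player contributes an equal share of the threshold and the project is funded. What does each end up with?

Equal share of the threshold: 176/8 = 22.
At this profile no one gains by cutting their contribution: any cut drops the total below 176, the project is cancelled, contributions are refunded, and the deviator ends with 59, which is less than 59 − 22 + 34 = 71. Contributing more than 22 just wastes the excess. So contributing exactly 22 is a best response.
Each player's payoff: 59 − 22 + 34 = 71.

71 billion dollars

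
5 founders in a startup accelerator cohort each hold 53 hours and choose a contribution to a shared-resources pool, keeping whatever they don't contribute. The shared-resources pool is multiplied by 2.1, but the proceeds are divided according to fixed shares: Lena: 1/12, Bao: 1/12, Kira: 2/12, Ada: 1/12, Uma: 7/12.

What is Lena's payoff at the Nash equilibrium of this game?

62.28 hours

For player j, contributing a unit is worthwhile iff 2.1 × (j's share) ≥ 1, i.e. iff j's share is at least 0.4762.
Only Uma (7/12) clears that bar, contributing 53; the remaining 4 contribute 0. Total contributed: 53.
Lena keeps 53 and receives 2.1 × 53 × 1/12 = 9.28 from the shared-resources pool, for a payoff of 62.28.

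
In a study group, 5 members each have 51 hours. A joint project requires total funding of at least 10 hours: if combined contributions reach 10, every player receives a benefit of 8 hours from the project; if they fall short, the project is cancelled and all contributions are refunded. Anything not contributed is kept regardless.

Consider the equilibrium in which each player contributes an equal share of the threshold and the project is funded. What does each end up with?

57 hours

Equal share of the threshold: 10/5 = 2.
At this profile no one gains by cutting their contribution: any cut drops the total below 10, the project is cancelled, contributions are refunded, and the deviator ends with 51, which is less than 51 − 2 + 8 = 57. Contributing more than 2 just wastes the excess. So contributing exactly 2 is a best response.
Each player's payoff: 51 − 2 + 8 = 57.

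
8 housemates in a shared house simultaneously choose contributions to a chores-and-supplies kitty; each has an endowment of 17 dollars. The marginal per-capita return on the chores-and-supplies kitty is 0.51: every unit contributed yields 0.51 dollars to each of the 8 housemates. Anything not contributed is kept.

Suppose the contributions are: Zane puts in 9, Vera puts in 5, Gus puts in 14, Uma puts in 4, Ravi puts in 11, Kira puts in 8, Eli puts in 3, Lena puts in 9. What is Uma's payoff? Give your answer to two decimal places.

Total contributed: 9 + 5 + 14 + 4 + 11 + 8 + 3 + 9 = 63.
Each receives 0.51 × 63 = 32.13 from the chores-and-supplies kitty.
Uma keeps 17 − 4 = 13, so Uma's payoff is 13 + 32.13 = 45.13.

45.13 dollars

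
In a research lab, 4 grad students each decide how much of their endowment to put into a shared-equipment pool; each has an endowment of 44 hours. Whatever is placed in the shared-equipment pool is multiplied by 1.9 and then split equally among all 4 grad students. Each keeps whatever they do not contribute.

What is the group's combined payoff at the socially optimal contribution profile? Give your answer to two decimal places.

Each contributed unit returns 1.900 to the group as a whole (0.4750 to each of 4 players), which exceeds 1, so the social optimum is full contribution: group total = 1.900 × 176 = 334.40.

334.40 hours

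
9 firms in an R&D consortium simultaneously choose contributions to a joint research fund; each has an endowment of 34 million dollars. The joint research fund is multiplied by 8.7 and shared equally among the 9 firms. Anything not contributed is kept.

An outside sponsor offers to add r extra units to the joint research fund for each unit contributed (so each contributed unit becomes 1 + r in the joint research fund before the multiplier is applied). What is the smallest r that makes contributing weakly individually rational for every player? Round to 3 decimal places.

0.034

With matching at rate r, one contributed unit becomes (1 + r) in the joint research fund and returns 8.7 × (1 + r) / 9 to the contributor.
Setting this equal to 1: 1 + r = 9/8.7 = 1.0345.
So the minimum matching rate is r = 1.0345 − 1 = 0.034.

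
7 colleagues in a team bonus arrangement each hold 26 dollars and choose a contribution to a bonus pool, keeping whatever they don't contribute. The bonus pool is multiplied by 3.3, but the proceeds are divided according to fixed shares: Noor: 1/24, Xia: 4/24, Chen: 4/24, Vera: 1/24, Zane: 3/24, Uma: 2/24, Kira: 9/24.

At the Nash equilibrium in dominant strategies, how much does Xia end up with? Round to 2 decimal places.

40.30 dollars

Player j's private return per contributed unit is 3.3 × (j's share). Contributing is weakly dominant for j when that share is at least 1/3.3 = 0.3030, and contributing 0 is dominant otherwise.
Only Kira (9/24) clears that bar, contributing 26; the remaining 6 contribute 0. Total contributed: 26.
Xia keeps 26 and receives 3.3 × 26 × 4/24 = 14.30 from the bonus pool, for a payoff of 40.30.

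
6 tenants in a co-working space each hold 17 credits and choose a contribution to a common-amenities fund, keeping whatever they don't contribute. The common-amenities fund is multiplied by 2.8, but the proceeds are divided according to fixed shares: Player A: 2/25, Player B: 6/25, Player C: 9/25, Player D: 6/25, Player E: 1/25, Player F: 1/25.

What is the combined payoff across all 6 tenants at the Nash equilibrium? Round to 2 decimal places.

For player j, contributing a unit is worthwhile iff 2.8 × (j's share) ≥ 1, i.e. iff j's share is at least 0.3571.
Player C alone (share 9/25) is above the threshold, contributing 17; the remaining 5 contribute 0. Total contributed: 17.
The common-amenities fund pays out 2.8 × 17 = 47.60 in total (split across the unequal shares, but the aggregate is all that matters for the group sum).
The 5 free-riders keep 17 each, adding 85. Group total = 85 + 47.60 = 132.60.

132.60 credits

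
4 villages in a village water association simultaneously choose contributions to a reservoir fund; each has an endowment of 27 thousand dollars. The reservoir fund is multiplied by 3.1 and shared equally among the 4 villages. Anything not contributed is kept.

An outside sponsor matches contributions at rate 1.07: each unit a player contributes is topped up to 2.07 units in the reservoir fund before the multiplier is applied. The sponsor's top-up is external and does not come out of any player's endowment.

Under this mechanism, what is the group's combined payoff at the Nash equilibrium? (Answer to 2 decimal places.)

693.04 thousand dollars

Under the mechanism each unit contributed yields 3.1 × 2.07 / 4 = 1.6043 back to its contributor per unit of net cost, which exceeds 1, making full contribution the dominant choice for everyone.
So the Nash equilibrium is full contribution by all 4; the group earns 3.1 × 2.07 × 108 = 693.04.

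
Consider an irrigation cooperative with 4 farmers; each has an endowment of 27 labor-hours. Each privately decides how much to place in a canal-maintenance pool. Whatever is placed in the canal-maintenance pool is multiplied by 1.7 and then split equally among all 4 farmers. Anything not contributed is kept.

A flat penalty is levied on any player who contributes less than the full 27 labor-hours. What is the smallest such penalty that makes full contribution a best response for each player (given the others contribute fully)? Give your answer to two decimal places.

15.53 labor-hours

Given the others contribute fully, the best deviation is to contribute 0 (any partial contribution still incurs the fine and gives up units whose private return 0.4250 is below 1).
Deviating from 27 to 0 saves 27 labor-hours but forfeits the deviator's share of the drop in the canal-maintenance pool: 1.7/4 × 27 = 11.47.
So the deviation gain is 27 − 11.47 = 15.53, and the fine must be at least 15.53 labor-hours to wipe it out.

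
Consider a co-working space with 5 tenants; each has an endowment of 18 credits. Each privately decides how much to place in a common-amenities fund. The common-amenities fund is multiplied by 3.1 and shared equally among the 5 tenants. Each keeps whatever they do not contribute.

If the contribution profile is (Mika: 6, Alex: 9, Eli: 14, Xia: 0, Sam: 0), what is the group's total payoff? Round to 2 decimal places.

150.90 credits

Total contributed: 6 + 9 + 14 + 0 + 0 = 29; total kept: 5 × 18 − 29 = 61.
The common-amenities fund pays out 3.1 × 29 = 89.90 in aggregate.
Group total = 61 + 89.90 = 150.90.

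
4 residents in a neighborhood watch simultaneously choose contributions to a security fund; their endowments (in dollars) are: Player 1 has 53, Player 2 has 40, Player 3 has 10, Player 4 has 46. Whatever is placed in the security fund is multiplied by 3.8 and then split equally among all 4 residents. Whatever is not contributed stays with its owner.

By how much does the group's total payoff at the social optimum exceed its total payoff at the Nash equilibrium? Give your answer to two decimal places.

417.20 dollars

The private return per contributed unit is 3.8/4 = 0.9500 < 1 for every player regardless of endowment, so the Nash equilibrium is zero contribution and the group total is Σ E_j = 53 + 40 + 10 + 46 = 149.
Each contributed unit returns 3.800 to the group, so the social optimum is full contribution by everyone: group total = 3.800 × 149 = 566.20.
Efficiency loss = (3.800 − 1) × 149 = 417.20.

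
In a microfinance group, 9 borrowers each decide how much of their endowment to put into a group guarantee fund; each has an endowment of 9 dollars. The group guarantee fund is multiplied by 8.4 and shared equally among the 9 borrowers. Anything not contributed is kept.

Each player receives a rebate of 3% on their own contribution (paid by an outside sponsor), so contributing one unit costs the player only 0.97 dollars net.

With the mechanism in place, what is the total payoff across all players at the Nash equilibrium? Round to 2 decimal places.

81.00 dollars

With the mechanism, a contributed unit returns (8.4/9) / 0.97 = 0.9622 per unit of net cost — still below 1 — so contributing 0 remains dominant for every player.
At the Nash equilibrium no one contributes; group total payoff = 9 × 9 = 81.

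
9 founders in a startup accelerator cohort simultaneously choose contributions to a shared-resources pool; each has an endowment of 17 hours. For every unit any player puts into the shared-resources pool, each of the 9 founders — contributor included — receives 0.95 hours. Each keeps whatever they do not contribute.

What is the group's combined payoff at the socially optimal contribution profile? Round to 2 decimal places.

1308.15 hours

Each contributed unit returns 8.550 to the group as a whole (0.95 to each of 9 players), which exceeds 1, so the social optimum is full contribution: group total = 8.550 × 153 = 1308.15.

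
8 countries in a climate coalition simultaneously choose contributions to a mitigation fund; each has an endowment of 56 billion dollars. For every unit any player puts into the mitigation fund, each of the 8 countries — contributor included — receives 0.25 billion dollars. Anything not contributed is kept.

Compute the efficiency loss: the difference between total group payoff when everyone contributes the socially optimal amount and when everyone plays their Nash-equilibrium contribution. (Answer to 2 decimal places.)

The private return per contributed unit is 0.25 < 1, so contributing 0 is dominant for every player. At the Nash equilibrium everyone keeps their 56, and the group total is 8 × 56 = 448.
Each contributed unit returns 2.000 to the group as a whole (0.25 to each of 8 players), which exceeds 1, so the social optimum is full contribution: group total = 2.000 × 448 = 896.00.
Efficiency loss = 896.00 − 448 = 448.00.

448.00 billion dollars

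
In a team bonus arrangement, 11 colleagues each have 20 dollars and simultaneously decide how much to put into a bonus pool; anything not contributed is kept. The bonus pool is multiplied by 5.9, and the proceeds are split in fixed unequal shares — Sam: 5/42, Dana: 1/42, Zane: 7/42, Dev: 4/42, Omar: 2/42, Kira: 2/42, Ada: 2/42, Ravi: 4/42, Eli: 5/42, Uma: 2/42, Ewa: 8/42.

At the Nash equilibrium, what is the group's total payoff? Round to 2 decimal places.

318.00 dollars

Each unit j contributes comes back to j as 5.9 × (j's share), so j prefers to contribute only if that share exceeds 1/5.9 = 0.1695; otherwise keeping the unit dominates.
The only share above 0.1695 is Ewa's 8/42, contributing 20; the remaining 10 contribute 0. Total contributed: 20.
The bonus pool pays out 5.9 × 20 = 118.00 in total (split across the unequal shares, but the aggregate is all that matters for the group sum).
The 10 free-riders keep 20 each, adding 200. Group total = 200 + 118.00 = 318.00.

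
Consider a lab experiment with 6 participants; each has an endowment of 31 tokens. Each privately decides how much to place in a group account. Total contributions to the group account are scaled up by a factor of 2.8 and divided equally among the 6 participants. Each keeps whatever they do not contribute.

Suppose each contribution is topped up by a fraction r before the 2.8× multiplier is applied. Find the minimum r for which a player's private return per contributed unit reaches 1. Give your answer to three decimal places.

With matching at rate r, one contributed unit becomes (1 + r) in the group account and returns 2.8 × (1 + r) / 6 to the contributor.
Setting this equal to 1: 1 + r = 6/2.8 = 2.1429.
So the minimum matching rate is r = 2.1429 − 1 = 1.143.

1.143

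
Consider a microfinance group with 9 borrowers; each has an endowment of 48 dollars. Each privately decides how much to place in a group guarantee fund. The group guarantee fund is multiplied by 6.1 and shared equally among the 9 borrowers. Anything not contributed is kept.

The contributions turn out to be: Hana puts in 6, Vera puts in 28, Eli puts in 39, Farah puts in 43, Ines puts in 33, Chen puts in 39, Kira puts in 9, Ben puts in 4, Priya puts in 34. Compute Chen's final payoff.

168.28 dollars

Total contributed: 6 + 28 + 39 + 43 + 33 + 39 + 9 + 4 + 34 = 235.
Each receives 6.1 × 235 / 9 = 159.28 from the group guarantee fund.
Chen keeps 48 − 39 = 9, so Chen's payoff is 9 + 159.28 = 168.28.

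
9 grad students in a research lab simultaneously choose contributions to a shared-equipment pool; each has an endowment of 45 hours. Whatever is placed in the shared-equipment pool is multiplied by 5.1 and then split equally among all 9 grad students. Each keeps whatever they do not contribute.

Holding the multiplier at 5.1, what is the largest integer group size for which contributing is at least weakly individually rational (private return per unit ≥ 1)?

Private return per unit is 5.1/(group size), which is ≥ 1 whenever the group size is ≤ 5.1.
The largest such integer is 5.

5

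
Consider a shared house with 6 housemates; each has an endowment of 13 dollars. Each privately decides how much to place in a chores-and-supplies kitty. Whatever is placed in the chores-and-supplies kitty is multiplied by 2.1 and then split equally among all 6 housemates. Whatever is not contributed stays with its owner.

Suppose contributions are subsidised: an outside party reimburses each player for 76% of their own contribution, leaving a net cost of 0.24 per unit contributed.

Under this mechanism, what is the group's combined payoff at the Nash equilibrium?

Under the mechanism each unit contributed yields (2.1/6) / 0.24 = 1.4583 back to its contributor per unit of net cost, which exceeds 1, making full contribution the dominant choice for everyone.
At the Nash equilibrium everyone contributes 13. Group total payoff = 6 × (13 × 0.76 + 2.1 × 13) = 223.08.

223.08 dollars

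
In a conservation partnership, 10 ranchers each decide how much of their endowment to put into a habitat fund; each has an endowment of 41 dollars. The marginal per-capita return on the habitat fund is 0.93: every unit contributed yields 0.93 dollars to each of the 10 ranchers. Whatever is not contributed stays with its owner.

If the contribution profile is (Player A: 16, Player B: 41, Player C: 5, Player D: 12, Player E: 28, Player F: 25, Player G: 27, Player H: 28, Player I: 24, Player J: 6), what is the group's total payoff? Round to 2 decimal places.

Total contributed: 16 + 41 + 5 + 12 + 28 + 25 + 27 + 28 + 24 + 6 = 212; total kept: 10 × 41 − 212 = 198.
The habitat fund pays out 0.93 × 10 × 212 = 1971.60 in aggregate.
Group total = 198 + 1971.60 = 2169.60.

2169.60 dollars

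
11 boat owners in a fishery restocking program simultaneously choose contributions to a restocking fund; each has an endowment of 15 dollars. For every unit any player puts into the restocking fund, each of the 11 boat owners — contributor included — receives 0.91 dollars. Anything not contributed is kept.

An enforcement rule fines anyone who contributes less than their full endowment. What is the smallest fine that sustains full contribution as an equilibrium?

Given the others contribute fully, the best deviation is to contribute 0 (any partial contribution still incurs the fine and gives up units whose private return 0.91 is below 1).
Deviating from 15 to 0 saves 15 dollars but forfeits the deviator's share of the drop in the restocking fund: 0.91 × 15 = 13.65.
So the deviation gain is 15 − 13.65 = 1.35, and the fine must be at least 1.35 dollars to wipe it out.

1.35 dollars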